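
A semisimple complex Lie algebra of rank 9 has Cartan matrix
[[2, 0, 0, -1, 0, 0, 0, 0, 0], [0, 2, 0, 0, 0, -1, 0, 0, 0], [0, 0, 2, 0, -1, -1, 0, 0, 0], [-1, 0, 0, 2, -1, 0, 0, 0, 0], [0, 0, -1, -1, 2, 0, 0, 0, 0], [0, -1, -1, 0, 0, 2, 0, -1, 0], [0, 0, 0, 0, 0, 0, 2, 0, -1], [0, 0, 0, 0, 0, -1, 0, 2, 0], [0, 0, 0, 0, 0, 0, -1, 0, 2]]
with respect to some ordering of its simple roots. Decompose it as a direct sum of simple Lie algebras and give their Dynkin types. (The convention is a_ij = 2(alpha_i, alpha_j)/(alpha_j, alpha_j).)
type A_2 + type D_7

The diagram associated to this matrix has two connected components: the simple roots {alpha_7, alpha_9} form a chain of 2 nodes with single edges (A_2), and {alpha_1, alpha_2, alpha_3, alpha_4, alpha_5, alpha_6, alpha_8} form a chain of 5 nodes with a fork of two nodes at one end (D_7). A semisimple Lie algebra decomposes uniquely as the direct sum of simple ideals, one per connected component of its Dynkin diagram, so g ≅ A_2 ⊕ D_7 (dimension 8 + 91 = 99).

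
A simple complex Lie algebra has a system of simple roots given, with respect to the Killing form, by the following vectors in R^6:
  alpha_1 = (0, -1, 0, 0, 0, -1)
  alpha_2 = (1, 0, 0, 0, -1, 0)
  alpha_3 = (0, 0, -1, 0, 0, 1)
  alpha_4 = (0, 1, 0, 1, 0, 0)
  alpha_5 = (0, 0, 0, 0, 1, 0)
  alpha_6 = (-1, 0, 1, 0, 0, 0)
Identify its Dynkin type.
B_6 (so(13))

Compute the Cartan integers a_ij = 2(alpha_i, alpha_j)/(alpha_j, alpha_j); the resulting 6x6 Cartan matrix is
[[2, 0, -1, -1, 0, 0], [0, 2, 0, 0, -2, -1], [-1, 0, 2, 0, 0, -1], [-1, 0, 0, 2, 0, 0], [0, -1, 0, 0, 2, 0], [0, -1, -1, 0, 0, 2]].
The roots have two lengths (squared-length ratio 2:1); the short ones are alpha_{5}. The associated Dynkin diagram is a chain of 6 nodes with a double edge at one end; the terminal node there is the unique short simple root (B_6), so the type is B_6 (the algebra so(13)).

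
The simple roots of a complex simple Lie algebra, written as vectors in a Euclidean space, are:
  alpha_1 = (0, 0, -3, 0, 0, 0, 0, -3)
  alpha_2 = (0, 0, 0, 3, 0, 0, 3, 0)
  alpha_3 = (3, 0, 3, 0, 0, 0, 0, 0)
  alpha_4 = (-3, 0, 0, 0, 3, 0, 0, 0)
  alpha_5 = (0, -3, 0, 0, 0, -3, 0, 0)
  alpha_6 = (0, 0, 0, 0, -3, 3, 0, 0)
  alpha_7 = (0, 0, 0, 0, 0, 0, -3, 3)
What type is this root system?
type A_7

Compute the Cartan integers a_ij = 2(alpha_i, alpha_j)/(alpha_j, alpha_j); the resulting 7x7 Cartan matrix is
[[2, 0, -1, 0, 0, 0, -1], [0, 2, 0, 0, 0, 0, -1], [-1, 0, 2, -1, 0, 0, 0], [0, 0, -1, 2, 0, -1, 0], [0, 0, 0, 0, 2, -1, 0], [0, 0, 0, -1, -1, 2, 0], [-1, -1, 0, 0, 0, 0, 2]].
All simple roots have the same length, so the diagram is simply laced. The associated Dynkin diagram is a chain of 7 nodes with single edges (A_7), so the type is A_7 (the algebra sl(8)).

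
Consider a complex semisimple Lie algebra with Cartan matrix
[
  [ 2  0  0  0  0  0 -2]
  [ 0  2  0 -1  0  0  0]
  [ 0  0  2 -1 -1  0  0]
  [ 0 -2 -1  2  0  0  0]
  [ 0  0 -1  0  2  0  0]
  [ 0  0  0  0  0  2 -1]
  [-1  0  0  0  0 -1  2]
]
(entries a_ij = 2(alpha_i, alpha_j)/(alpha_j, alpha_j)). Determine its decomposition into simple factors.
The diagram associated to this matrix has two connected components: the simple roots {alpha_2, alpha_3, alpha_4, alpha_5} form a chain of 4 nodes with a double edge at one end; the terminal node there is the unique short simple root (B_4), and {alpha_1, alpha_6, alpha_7} form a chain of 3 nodes with a double edge at one end; the terminal node there is the unique long simple root (C_3). A semisimple Lie algebra decomposes uniquely as the direct sum of simple ideals, one per connected component of its Dynkin diagram, so g ≅ B_4 ⊕ C_3 (dimension 36 + 21 = 57).

B_4 ⊕ C_3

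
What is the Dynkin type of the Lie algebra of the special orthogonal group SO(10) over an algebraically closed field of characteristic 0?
D5

This is so(10) with 10 even, which has dimension 10(10-1)/2 = 45 and rank 10/2 = 5. In the classification of classical Lie algebras, the orthogonal algebra so(2n) in an even number of variables has type D_n; here n = 5, so the Dynkin diagram is a chain of 3 nodes with a fork of two nodes at one end (D_5). Hence the type is D_5.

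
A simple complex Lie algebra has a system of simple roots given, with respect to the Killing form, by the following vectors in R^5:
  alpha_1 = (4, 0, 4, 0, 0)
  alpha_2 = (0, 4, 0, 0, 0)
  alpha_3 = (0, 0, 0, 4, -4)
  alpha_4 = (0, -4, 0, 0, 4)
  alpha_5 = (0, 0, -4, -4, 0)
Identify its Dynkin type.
Compute the Cartan integers a_ij = 2(alpha_i, alpha_j)/(alpha_j, alpha_j); the resulting 5x5 Cartan matrix is
[[2, 0, 0, 0, -1], [0, 2, 0, -1, 0], [0, 0, 2, -1, -1], [0, -2, -1, 2, 0], [-1, 0, -1, 0, 2]].
The roots have two lengths (squared-length ratio 2:1); the short ones are alpha_{2}. The associated Dynkin diagram is a chain of 5 nodes with a double edge at one end; the terminal node there is the unique short simple root (B_5), so the type is B_5 (the algebra so(11)).

type B_5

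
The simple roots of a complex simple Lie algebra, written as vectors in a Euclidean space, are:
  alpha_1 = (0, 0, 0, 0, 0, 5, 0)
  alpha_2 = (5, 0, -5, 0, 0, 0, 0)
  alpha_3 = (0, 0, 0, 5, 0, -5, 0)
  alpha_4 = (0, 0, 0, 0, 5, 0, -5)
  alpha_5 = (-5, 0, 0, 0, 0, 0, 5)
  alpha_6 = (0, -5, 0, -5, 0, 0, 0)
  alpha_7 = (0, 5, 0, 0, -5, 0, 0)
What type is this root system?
Compute the Cartan integers a_ij = 2(alpha_i, alpha_j)/(alpha_j, alpha_j); the resulting 7x7 Cartan matrix is
[[2, 0, -1, 0, 0, 0, 0], [0, 2, 0, 0, -1, 0, 0], [-2, 0, 2, 0, 0, -1, 0], [0, 0, 0, 2, -1, 0, -1], [0, -1, 0, -1, 2, 0, 0], [0, 0, -1, 0, 0, 2, -1], [0, 0, 0, -1, 0, -1, 2]].
The roots have two lengths (squared-length ratio 2:1); the short ones are alpha_{1}. The associated Dynkin diagram is a chain of 7 nodes with a double edge at one end; the terminal node there is the unique short simple root (B_7), so the type is B_7 (the algebra so(15)).

B7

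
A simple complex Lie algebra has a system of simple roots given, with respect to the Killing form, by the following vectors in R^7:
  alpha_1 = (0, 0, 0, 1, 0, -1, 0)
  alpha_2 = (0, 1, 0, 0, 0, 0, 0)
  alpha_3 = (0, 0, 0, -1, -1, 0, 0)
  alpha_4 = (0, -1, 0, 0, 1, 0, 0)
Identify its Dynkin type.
B_4 (so(9))

Compute the Cartan integers a_ij = 2(alpha_i, alpha_j)/(alpha_j, alpha_j); the resulting 4x4 Cartan matrix is
[[2, 0, -1, 0], [0, 2, 0, -1], [-1, 0, 2, -1], [0, -2, -1, 2]].
The roots have two lengths (squared-length ratio 2:1); the short ones are alpha_{2}. The associated Dynkin diagram is a chain of 4 nodes with a double edge at one end; the terminal node there is the unique short simple root (B_4), so the type is B_4 (the algebra so(9)).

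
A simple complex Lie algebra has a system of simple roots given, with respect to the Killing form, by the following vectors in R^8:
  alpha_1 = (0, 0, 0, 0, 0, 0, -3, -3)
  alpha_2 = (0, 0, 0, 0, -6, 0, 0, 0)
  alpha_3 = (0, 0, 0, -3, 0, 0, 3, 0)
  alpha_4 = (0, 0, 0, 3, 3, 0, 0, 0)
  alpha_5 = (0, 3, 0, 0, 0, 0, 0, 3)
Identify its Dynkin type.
C5

Compute the Cartan integers a_ij = 2(alpha_i, alpha_j)/(alpha_j, alpha_j); the resulting 5x5 Cartan matrix is
[[2, 0, -1, 0, -1], [0, 2, 0, -2, 0], [-1, 0, 2, -1, 0], [0, -1, -1, 2, 0], [-1, 0, 0, 0, 2]].
The roots have two lengths (squared-length ratio 2:1); the short ones are alpha_{1,3,4,5}. The associated Dynkin diagram is a chain of 5 nodes with a double edge at one end; the terminal node there is the unique long simple root (C_5), so the type is C_5 (the algebra sp(10)).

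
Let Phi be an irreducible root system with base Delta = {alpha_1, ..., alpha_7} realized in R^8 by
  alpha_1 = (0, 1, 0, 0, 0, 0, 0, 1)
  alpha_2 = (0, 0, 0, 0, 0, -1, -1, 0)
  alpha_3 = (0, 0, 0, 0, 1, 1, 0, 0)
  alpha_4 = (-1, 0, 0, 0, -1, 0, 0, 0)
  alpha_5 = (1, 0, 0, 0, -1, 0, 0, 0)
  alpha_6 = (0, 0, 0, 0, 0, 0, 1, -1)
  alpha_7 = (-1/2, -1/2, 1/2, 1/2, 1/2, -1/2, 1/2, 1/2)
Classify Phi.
E_7

Compute the Cartan integers a_ij = 2(alpha_i, alpha_j)/(alpha_j, alpha_j); the resulting 7x7 Cartan matrix is
[[2, 0, 0, 0, 0, -1, 0], [0, 2, -1, 0, 0, -1, 0], [0, -1, 2, -1, -1, 0, 0], [0, 0, -1, 2, 0, 0, 0], [0, 0, -1, 0, 2, 0, -1], [-1, -1, 0, 0, 0, 2, 0], [0, 0, 0, 0, -1, 0, 2]].
All simple roots have the same length, so the diagram is simply laced. The associated Dynkin diagram is a chain of 6 nodes with one extra node attached to the third node from one end (E_7), so the type is E_7.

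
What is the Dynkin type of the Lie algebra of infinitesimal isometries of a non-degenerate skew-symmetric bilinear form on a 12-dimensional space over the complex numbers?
C_6

This is sp(12), which has dimension 12(12+1)/2 = 78 and rank 12/2 = 6. In the classification of classical Lie algebras, the symplectic algebra sp(2n) has type C_n; here n = 6, so the Dynkin diagram is a chain of 6 nodes with a double edge at one end; the terminal node there is the unique long simple root (C_6). Hence the type is C_6.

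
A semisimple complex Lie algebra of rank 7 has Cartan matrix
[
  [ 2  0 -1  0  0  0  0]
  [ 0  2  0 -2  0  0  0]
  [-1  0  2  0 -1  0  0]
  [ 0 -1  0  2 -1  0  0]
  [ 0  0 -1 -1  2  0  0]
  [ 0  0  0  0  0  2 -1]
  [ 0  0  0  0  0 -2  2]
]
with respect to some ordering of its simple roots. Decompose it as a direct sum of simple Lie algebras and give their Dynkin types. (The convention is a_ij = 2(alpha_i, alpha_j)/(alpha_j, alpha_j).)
B_2 (so(5)) + C_5 (sp(10))

The diagram associated to this matrix has two connected components: the simple roots {alpha_6, alpha_7} form a chain of 2 nodes with a double edge at one end; the terminal node there is the unique short simple root (B_2), and {alpha_1, alpha_2, alpha_3, alpha_4, alpha_5} form a chain of 5 nodes with a double edge at one end; the terminal node there is the unique long simple root (C_5). A semisimple Lie algebra decomposes uniquely as the direct sum of simple ideals, one per connected component of its Dynkin diagram, so g ≅ B_2 ⊕ C_5 (dimension 10 + 55 = 65).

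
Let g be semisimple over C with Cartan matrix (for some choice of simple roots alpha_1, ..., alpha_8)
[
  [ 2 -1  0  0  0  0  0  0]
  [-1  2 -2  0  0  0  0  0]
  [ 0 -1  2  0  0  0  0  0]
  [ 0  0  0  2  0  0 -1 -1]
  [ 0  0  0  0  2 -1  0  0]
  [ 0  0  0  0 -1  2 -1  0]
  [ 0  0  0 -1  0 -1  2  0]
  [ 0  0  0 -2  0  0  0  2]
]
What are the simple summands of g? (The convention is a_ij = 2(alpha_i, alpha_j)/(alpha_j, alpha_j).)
B3 ⊕ C5

The diagram associated to this matrix has two connected components: the simple roots {alpha_1, alpha_2, alpha_3} form a chain of 3 nodes with a double edge at one end; the terminal node there is the unique short simple root (B_3), and {alpha_4, alpha_5, alpha_6, alpha_7, alpha_8} form a chain of 5 nodes with a double edge at one end; the terminal node there is the unique long simple root (C_5). A semisimple Lie algebra decomposes uniquely as the direct sum of simple ideals, one per connected component of its Dynkin diagram, so g ≅ B_3 ⊕ C_5 (dimension 21 + 55 = 76).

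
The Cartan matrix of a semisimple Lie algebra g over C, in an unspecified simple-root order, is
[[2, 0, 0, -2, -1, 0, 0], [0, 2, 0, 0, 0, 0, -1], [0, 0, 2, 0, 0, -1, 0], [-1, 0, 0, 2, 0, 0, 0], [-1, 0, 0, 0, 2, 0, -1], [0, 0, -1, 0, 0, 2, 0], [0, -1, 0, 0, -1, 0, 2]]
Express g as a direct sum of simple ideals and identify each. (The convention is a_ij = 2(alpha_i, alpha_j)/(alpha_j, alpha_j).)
The diagram associated to this matrix has two connected components: the simple roots {alpha_3, alpha_6} form a chain of 2 nodes with single edges (A_2), and {alpha_1, alpha_2, alpha_4, alpha_5, alpha_7} form a chain of 5 nodes with a double edge at one end; the terminal node there is the unique short simple root (B_5). A semisimple Lie algebra decomposes uniquely as the direct sum of simple ideals, one per connected component of its Dynkin diagram, so g ≅ A_2 ⊕ B_5 (dimension 8 + 55 = 63).

A_2 (sl(3)) ⊕ B_5 (so(11))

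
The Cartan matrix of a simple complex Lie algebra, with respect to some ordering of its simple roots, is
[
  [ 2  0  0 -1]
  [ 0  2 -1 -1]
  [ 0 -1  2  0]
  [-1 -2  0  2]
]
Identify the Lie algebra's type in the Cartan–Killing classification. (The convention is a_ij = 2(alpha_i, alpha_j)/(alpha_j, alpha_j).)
F_4

The matrix has rank 4 with 2's on the diagonal. Reading the off-diagonal entries as Dynkin edges (a single edge where a_ij = a_ji = -1; a double or triple edge where a_ij * a_ji = 2 or 3), the diagram is a chain of 4 nodes with a double edge between the middle two (F_4). One simple-root ordering that puts it in standard form is (alpha_1, alpha_4, alpha_2, alpha_3). So the algebra is type F_4.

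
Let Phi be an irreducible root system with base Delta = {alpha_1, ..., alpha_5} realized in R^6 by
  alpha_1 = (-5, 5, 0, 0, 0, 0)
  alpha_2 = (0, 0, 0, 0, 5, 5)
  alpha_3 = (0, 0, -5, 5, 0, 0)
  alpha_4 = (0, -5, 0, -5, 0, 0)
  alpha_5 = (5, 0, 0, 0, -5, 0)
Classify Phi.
Compute the Cartan integers a_ij = 2(alpha_i, alpha_j)/(alpha_j, alpha_j); the resulting 5x5 Cartan matrix is
[[2, 0, 0, -1, -1], [0, 2, 0, 0, -1], [0, 0, 2, -1, 0], [-1, 0, -1, 2, 0], [-1, -1, 0, 0, 2]].
All simple roots have the same length, so the diagram is simply laced. The associated Dynkin diagram is a chain of 5 nodes with single edges (A_5), so the type is A_5 (the algebra sl(6)).

type A_5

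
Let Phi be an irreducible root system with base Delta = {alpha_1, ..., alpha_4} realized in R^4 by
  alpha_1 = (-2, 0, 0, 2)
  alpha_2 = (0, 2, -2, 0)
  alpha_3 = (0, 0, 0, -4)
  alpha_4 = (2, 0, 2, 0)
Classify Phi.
C_4

Compute the Cartan integers a_ij = 2(alpha_i, alpha_j)/(alpha_j, alpha_j); the resulting 4x4 Cartan matrix is
[[2, 0, -1, -1], [0, 2, 0, -1], [-2, 0, 2, 0], [-1, -1, 0, 2]].
The roots have two lengths (squared-length ratio 2:1); the short ones are alpha_{1,2,4}. The associated Dynkin diagram is a chain of 4 nodes with a double edge at one end; the terminal node there is the unique long simple root (C_4), so the type is C_4 (the algebra sp(8)).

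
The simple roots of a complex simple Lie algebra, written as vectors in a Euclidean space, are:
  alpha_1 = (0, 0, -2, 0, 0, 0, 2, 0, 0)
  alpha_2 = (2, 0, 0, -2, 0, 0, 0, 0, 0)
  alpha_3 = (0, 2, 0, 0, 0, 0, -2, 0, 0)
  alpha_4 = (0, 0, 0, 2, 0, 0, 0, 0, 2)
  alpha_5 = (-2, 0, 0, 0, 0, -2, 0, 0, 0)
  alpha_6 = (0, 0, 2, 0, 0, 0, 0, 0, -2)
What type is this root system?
Compute the Cartan integers a_ij = 2(alpha_i, alpha_j)/(alpha_j, alpha_j); the resulting 6x6 Cartan matrix is
[[2, 0, -1, 0, 0, -1], [0, 2, 0, -1, -1, 0], [-1, 0, 2, 0, 0, 0], [0, -1, 0, 2, 0, -1], [0, -1, 0, 0, 2, 0], [-1, 0, 0, -1, 0, 2]].
All simple roots have the same length, so the diagram is simply laced. The associated Dynkin diagram is a chain of 6 nodes with single edges (A_6), so the type is A_6 (the algebra sl(7)).

A6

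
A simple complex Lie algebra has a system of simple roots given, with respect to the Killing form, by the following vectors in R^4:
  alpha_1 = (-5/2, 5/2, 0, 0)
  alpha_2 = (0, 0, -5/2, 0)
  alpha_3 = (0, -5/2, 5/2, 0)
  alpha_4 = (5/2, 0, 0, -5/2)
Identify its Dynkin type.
Compute the Cartan integers a_ij = 2(alpha_i, alpha_j)/(alpha_j, alpha_j); the resulting 4x4 Cartan matrix is
[[2, 0, -1, -1], [0, 2, -1, 0], [-1, -2, 2, 0], [-1, 0, 0, 2]].
The roots have two lengths (squared-length ratio 2:1); the short ones are alpha_{2}. The associated Dynkin diagram is a chain of 4 nodes with a double edge at one end; the terminal node there is the unique short simple root (B_4), so the type is B_4 (the algebra so(9)).

B_4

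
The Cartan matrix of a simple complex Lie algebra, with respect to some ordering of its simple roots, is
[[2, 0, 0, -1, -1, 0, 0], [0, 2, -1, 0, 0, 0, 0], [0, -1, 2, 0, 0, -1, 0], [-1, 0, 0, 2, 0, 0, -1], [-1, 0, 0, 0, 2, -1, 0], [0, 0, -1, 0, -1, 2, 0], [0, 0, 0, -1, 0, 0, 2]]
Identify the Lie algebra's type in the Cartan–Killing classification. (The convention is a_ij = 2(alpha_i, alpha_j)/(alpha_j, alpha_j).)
The matrix has rank 7 with 2's on the diagonal. Reading the off-diagonal entries as Dynkin edges (a single edge where a_ij = a_ji = -1; a double or triple edge where a_ij * a_ji = 2 or 3), the diagram is a chain of 7 nodes with single edges (A_7). One simple-root ordering that puts it in standard form is (alpha_7, alpha_4, alpha_1, alpha_5, alpha_6, alpha_3, alpha_2). So the algebra is type A_7, i.e. sl(8).

A_7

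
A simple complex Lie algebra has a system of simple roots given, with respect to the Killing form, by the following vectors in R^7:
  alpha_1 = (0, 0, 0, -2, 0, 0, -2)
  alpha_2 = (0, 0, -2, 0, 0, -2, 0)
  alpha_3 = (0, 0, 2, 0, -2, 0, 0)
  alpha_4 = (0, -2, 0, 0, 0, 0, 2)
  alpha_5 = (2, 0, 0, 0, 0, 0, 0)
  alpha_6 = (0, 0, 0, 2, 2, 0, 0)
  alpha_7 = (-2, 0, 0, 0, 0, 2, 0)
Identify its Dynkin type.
Compute the Cartan integers a_ij = 2(alpha_i, alpha_j)/(alpha_j, alpha_j); the resulting 7x7 Cartan matrix is
[[2, 0, 0, -1, 0, -1, 0], [0, 2, -1, 0, 0, 0, -1], [0, -1, 2, 0, 0, -1, 0], [-1, 0, 0, 2, 0, 0, 0], [0, 0, 0, 0, 2, 0, -1], [-1, 0, -1, 0, 0, 2, 0], [0, -1, 0, 0, -2, 0, 2]].
The roots have two lengths (squared-length ratio 2:1); the short ones are alpha_{5}. The associated Dynkin diagram is a chain of 7 nodes with a double edge at one end; the terminal node there is the unique short simple root (B_7), so the type is B_7 (the algebra so(15)).

type B_7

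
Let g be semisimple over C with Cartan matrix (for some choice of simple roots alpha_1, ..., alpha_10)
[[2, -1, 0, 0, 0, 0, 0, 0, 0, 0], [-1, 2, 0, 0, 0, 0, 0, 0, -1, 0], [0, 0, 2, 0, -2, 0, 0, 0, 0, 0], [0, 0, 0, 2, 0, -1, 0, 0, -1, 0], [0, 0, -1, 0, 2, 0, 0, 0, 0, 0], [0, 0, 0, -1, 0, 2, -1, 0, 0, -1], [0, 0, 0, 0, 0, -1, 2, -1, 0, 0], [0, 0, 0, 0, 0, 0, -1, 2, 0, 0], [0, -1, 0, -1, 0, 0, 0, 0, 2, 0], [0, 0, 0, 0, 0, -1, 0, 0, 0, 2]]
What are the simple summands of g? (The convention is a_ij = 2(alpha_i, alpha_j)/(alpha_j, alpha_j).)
The diagram associated to this matrix has two connected components: the simple roots {alpha_3, alpha_5} form a chain of 2 nodes with a double edge at one end; the terminal node there is the unique short simple root (B_2), and {alpha_1, alpha_2, alpha_4, alpha_6, alpha_7, alpha_8, alpha_9, alpha_10} form a chain of 7 nodes with one extra node attached to the third node from one end (E_8). A semisimple Lie algebra decomposes uniquely as the direct sum of simple ideals, one per connected component of its Dynkin diagram, so g ≅ B_2 ⊕ E_8 (dimension 10 + 248 = 258).

type B_2 ⊕ type E_8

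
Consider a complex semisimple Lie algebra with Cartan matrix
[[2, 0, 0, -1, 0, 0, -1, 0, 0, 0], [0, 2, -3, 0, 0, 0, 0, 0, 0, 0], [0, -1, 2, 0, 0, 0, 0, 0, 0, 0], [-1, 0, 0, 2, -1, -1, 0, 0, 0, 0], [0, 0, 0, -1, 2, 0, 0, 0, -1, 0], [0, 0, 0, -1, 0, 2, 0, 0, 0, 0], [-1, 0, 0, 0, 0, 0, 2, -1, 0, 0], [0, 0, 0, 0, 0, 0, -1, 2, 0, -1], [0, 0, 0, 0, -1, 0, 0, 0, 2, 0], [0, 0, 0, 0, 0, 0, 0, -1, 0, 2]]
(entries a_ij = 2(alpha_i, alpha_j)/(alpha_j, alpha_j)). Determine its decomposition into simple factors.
The diagram associated to this matrix has two connected components: the simple roots {alpha_1, alpha_4, alpha_5, alpha_6, alpha_7, alpha_8, alpha_9, alpha_10} form a chain of 7 nodes with one extra node attached to the third node from one end (E_8), and {alpha_2, alpha_3} form two nodes joined by a triple edge (G_2). A semisimple Lie algebra decomposes uniquely as the direct sum of simple ideals, one per connected component of its Dynkin diagram, so g ≅ E_8 ⊕ G_2 (dimension 248 + 14 = 262).

E_8 ⊕ G_2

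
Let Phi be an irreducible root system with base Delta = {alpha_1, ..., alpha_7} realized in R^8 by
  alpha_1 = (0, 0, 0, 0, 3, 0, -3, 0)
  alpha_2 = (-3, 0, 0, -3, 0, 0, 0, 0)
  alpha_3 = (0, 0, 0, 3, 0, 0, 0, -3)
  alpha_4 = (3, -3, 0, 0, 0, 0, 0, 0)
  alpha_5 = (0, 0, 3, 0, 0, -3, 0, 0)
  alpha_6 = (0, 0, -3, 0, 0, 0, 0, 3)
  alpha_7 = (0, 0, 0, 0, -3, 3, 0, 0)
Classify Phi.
type A_7

Compute the Cartan integers a_ij = 2(alpha_i, alpha_j)/(alpha_j, alpha_j); the resulting 7x7 Cartan matrix is
[[2, 0, 0, 0, 0, 0, -1], [0, 2, -1, -1, 0, 0, 0], [0, -1, 2, 0, 0, -1, 0], [0, -1, 0, 2, 0, 0, 0], [0, 0, 0, 0, 2, -1, -1], [0, 0, -1, 0, -1, 2, 0], [-1, 0, 0, 0, -1, 0, 2]].
All simple roots have the same length, so the diagram is simply laced. The associated Dynkin diagram is a chain of 7 nodes with single edges (A_7), so the type is A_7 (the algebra sl(8)).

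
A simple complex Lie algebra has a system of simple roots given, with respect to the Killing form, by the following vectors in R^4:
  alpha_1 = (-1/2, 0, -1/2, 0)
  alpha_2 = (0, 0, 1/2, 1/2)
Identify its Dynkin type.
type A_2

Compute the Cartan integers a_ij = 2(alpha_i, alpha_j)/(alpha_j, alpha_j); the resulting 2x2 Cartan matrix is
[[2, -1], [-1, 2]].
All simple roots have the same length, so the diagram is simply laced. The associated Dynkin diagram is a chain of 2 nodes with single edges (A_2), so the type is A_2 (the algebra sl(3)).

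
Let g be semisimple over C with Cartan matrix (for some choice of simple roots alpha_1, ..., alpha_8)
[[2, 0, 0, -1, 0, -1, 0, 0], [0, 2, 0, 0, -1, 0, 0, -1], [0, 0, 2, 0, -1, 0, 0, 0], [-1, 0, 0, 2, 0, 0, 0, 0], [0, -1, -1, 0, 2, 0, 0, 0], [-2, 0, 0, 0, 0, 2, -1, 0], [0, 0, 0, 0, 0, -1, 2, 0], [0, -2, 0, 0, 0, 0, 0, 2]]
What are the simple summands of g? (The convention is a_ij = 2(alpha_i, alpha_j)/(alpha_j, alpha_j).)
C_4 (sp(8)) ⊕ F_4

The diagram associated to this matrix has two connected components: the simple roots {alpha_2, alpha_3, alpha_5, alpha_8} form a chain of 4 nodes with a double edge at one end; the terminal node there is the unique long simple root (C_4), and {alpha_1, alpha_4, alpha_6, alpha_7} form a chain of 4 nodes with a double edge between the middle two (F_4). A semisimple Lie algebra decomposes uniquely as the direct sum of simple ideals, one per connected component of its Dynkin diagram, so g ≅ C_4 ⊕ F_4 (dimension 36 + 52 = 88).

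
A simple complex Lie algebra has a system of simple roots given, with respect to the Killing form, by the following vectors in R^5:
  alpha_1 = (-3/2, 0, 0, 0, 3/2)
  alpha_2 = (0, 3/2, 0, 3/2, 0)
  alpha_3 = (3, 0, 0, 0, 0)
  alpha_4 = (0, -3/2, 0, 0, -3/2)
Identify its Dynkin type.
Compute the Cartan integers a_ij = 2(alpha_i, alpha_j)/(alpha_j, alpha_j); the resulting 4x4 Cartan matrix is
[[2, 0, -1, -1], [0, 2, 0, -1], [-2, 0, 2, 0], [-1, -1, 0, 2]].
The roots have two lengths (squared-length ratio 2:1); the short ones are alpha_{1,2,4}. The associated Dynkin diagram is a chain of 4 nodes with a double edge at one end; the terminal node there is the unique long simple root (C_4), so the type is C_4 (the algebra sp(8)).

C4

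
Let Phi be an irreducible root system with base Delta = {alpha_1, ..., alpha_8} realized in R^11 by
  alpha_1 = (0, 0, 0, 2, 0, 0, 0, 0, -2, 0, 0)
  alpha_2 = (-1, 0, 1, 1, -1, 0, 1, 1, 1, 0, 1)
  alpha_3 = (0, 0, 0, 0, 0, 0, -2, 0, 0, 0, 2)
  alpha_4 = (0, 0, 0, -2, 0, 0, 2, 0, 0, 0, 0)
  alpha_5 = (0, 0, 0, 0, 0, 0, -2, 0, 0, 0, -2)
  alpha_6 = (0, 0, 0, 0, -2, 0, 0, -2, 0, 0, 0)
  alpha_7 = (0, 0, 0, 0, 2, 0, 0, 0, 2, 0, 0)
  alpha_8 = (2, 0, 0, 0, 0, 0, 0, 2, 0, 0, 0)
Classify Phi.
E_8

Compute the Cartan integers a_ij = 2(alpha_i, alpha_j)/(alpha_j, alpha_j); the resulting 8x8 Cartan matrix is
[[2, 0, 0, -1, 0, 0, -1, 0], [0, 2, 0, 0, -1, 0, 0, 0], [0, 0, 2, -1, 0, 0, 0, 0], [-1, 0, -1, 2, -1, 0, 0, 0], [0, -1, 0, -1, 2, 0, 0, 0], [0, 0, 0, 0, 0, 2, -1, -1], [-1, 0, 0, 0, 0, -1, 2, 0], [0, 0, 0, 0, 0, -1, 0, 2]].
All simple roots have the same length, so the diagram is simply laced. The associated Dynkin diagram is a chain of 7 nodes with one extra node attached to the third node from one end (E_8), so the type is E_8.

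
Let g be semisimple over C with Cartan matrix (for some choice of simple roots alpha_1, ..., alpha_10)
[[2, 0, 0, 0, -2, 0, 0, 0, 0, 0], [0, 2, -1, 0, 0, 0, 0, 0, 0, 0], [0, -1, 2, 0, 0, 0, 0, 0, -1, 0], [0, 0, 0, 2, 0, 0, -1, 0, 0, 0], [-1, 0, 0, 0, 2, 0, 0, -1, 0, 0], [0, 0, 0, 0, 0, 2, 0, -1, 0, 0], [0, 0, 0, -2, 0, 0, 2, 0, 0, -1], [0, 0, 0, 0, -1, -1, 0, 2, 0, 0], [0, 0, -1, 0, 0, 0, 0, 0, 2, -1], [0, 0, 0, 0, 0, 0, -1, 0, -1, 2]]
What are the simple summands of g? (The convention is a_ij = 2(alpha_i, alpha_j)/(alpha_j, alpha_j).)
The diagram associated to this matrix has two connected components: the simple roots {alpha_2, alpha_3, alpha_4, alpha_7, alpha_9, alpha_10} form a chain of 6 nodes with a double edge at one end; the terminal node there is the unique short simple root (B_6), and {alpha_1, alpha_5, alpha_6, alpha_8} form a chain of 4 nodes with a double edge at one end; the terminal node there is the unique long simple root (C_4). A semisimple Lie algebra decomposes uniquely as the direct sum of simple ideals, one per connected component of its Dynkin diagram, so g ≅ B_6 ⊕ C_4 (dimension 78 + 36 = 114).

B_6 (so(13)) + C_4 (sp(8))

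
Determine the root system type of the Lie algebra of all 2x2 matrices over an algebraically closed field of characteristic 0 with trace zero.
This is sl(2), which has dimension 2^2 - 1 = 3 and rank 2 - 1 = 1 (a Cartan subalgebra is the diagonal traceless matrices). In the classification of classical Lie algebras, the special linear algebra sl(n+1) has type A_n; here n = 1, so the Dynkin diagram is a chain of 1 nodes with single edges (A_1). Hence the type is A_1.

A_1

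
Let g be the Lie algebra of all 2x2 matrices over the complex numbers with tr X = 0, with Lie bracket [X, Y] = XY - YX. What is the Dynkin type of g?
A1

This is sl(2), which has dimension 2^2 - 1 = 3 and rank 2 - 1 = 1 (a Cartan subalgebra is the diagonal traceless matrices). In the classification of classical Lie algebras, the special linear algebra sl(n+1) has type A_n; here n = 1, so the Dynkin diagram is a chain of 1 nodes with single edges (A_1). Hence the type is A_1.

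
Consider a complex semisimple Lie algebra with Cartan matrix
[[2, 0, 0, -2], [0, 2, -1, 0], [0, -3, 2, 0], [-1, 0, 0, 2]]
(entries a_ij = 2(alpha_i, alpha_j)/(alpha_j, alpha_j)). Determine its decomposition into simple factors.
The diagram associated to this matrix has two connected components: the simple roots {alpha_1, alpha_4} form a chain of 2 nodes with a double edge at one end; the terminal node there is the unique short simple root (B_2), and {alpha_2, alpha_3} form two nodes joined by a triple edge (G_2). A semisimple Lie algebra decomposes uniquely as the direct sum of simple ideals, one per connected component of its Dynkin diagram, so g ≅ B_2 ⊕ G_2 (dimension 10 + 14 = 24).

B_2 + G_2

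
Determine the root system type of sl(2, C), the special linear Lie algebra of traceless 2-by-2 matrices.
type A_1

This is sl(2), which has dimension 2^2 - 1 = 3 and rank 2 - 1 = 1 (a Cartan subalgebra is the diagonal traceless matrices). In the classification of classical Lie algebras, the special linear algebra sl(n+1) has type A_n; here n = 1, so the Dynkin diagram is a chain of 1 nodes with single edges (A_1). Hence the type is A_1.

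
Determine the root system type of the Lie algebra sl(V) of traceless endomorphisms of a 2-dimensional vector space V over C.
This is sl(2), which has dimension 2^2 - 1 = 3 and rank 2 - 1 = 1 (a Cartan subalgebra is the diagonal traceless matrices). In the classification of classical Lie algebras, the special linear algebra sl(n+1) has type A_n; here n = 1, so the Dynkin diagram is a chain of 1 nodes with single edges (A_1). Hence the type is A_1.

A_1 (sl(2))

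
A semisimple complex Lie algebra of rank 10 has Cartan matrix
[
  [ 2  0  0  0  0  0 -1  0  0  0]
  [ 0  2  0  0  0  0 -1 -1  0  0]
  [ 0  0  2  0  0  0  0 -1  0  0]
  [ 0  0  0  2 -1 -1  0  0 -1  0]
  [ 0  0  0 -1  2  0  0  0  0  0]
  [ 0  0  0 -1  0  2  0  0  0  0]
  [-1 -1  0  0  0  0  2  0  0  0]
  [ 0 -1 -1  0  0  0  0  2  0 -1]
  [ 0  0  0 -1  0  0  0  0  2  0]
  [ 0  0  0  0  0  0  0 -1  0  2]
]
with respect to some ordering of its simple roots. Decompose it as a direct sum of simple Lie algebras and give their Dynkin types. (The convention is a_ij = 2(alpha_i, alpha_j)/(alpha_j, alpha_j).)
D_4 (so(8)) ⊕ D_6 (so(12))

The diagram associated to this matrix has two connected components: the simple roots {alpha_4, alpha_5, alpha_6, alpha_9} form a chain of 2 nodes with a fork of two nodes at one end (D_4), and {alpha_1, alpha_2, alpha_3, alpha_7, alpha_8, alpha_10} form a chain of 4 nodes with a fork of two nodes at one end (D_6). A semisimple Lie algebra decomposes uniquely as the direct sum of simple ideals, one per connected component of its Dynkin diagram, so g ≅ D_4 ⊕ D_6 (dimension 28 + 66 = 94).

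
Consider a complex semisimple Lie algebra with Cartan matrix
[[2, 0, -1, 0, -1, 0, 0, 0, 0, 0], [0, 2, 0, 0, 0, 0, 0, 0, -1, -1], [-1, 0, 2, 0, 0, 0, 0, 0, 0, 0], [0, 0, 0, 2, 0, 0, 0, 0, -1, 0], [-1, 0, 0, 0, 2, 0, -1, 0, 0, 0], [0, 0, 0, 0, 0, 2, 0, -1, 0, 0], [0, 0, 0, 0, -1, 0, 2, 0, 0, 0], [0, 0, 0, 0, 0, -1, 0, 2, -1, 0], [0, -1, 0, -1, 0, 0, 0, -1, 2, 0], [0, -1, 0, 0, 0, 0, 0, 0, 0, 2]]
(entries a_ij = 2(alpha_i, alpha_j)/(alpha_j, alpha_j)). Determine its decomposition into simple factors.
A4 + E6

The diagram associated to this matrix has two connected components: the simple roots {alpha_1, alpha_3, alpha_5, alpha_7} form a chain of 4 nodes with single edges (A_4), and {alpha_2, alpha_4, alpha_6, alpha_8, alpha_9, alpha_10} form a chain of 5 nodes with one extra node attached to the third node from one end (E_6). A semisimple Lie algebra decomposes uniquely as the direct sum of simple ideals, one per connected component of its Dynkin diagram, so g ≅ A_4 ⊕ E_6 (dimension 24 + 78 = 102).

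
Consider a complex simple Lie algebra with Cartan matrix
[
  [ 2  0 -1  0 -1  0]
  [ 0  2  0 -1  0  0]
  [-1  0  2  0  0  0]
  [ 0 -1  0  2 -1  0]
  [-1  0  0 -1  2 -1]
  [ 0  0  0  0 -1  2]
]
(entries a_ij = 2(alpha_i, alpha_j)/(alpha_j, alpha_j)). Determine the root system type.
The matrix has rank 6 with 2's on the diagonal. Reading the off-diagonal entries as Dynkin edges (a single edge where a_ij = a_ji = -1; a double or triple edge where a_ij * a_ji = 2 or 3), the diagram is a chain of 5 nodes with one extra node attached to the third node from one end (E_6). One simple-root ordering that puts it in standard form is (alpha_2, alpha_6, alpha_4, alpha_5, alpha_1, alpha_3). So the algebra is type E_6.

E6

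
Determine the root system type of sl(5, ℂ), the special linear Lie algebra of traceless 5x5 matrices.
This is sl(5), which has dimension 5^2 - 1 = 24 and rank 5 - 1 = 4 (a Cartan subalgebra is the diagonal traceless matrices). In the classification of classical Lie algebras, the special linear algebra sl(n+1) has type A_n; here n = 4, so the Dynkin diagram is a chain of 4 nodes with single edges (A_4). Hence the type is A_4.

A_4 (sl(5))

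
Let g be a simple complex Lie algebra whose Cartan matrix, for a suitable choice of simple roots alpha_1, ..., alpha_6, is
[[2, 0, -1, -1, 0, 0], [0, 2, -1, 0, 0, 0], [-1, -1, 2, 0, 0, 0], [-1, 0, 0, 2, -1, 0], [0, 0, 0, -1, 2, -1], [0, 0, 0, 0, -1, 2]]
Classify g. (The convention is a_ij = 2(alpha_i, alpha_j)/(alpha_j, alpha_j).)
A_6 (sl(7))

The matrix has rank 6 with 2's on the diagonal. Reading the off-diagonal entries as Dynkin edges (a single edge where a_ij = a_ji = -1; a double or triple edge where a_ij * a_ji = 2 or 3), the diagram is a chain of 6 nodes with single edges (A_6). One simple-root ordering that puts it in standard form is (alpha_6, alpha_5, alpha_4, alpha_1, alpha_3, alpha_2). So the algebra is type A_6, i.e. sl(7).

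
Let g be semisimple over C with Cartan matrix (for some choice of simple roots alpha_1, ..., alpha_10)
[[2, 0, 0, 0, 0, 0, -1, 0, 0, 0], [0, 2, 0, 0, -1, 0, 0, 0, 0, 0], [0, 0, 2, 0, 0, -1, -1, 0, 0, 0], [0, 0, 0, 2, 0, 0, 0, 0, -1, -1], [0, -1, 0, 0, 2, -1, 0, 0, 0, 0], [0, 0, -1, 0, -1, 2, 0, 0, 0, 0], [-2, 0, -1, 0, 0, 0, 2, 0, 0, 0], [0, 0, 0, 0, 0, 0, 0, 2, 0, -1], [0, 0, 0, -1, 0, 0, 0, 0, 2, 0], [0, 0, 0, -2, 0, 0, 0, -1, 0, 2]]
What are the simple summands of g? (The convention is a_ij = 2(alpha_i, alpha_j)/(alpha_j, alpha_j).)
B_6 ⊕ F_4

The diagram associated to this matrix has two connected components: the simple roots {alpha_1, alpha_2, alpha_3, alpha_5, alpha_6, alpha_7} form a chain of 6 nodes with a double edge at one end; the terminal node there is the unique short simple root (B_6), and {alpha_4, alpha_8, alpha_9, alpha_10} form a chain of 4 nodes with a double edge between the middle two (F_4). A semisimple Lie algebra decomposes uniquely as the direct sum of simple ideals, one per connected component of its Dynkin diagram, so g ≅ B_6 ⊕ F_4 (dimension 78 + 52 = 130).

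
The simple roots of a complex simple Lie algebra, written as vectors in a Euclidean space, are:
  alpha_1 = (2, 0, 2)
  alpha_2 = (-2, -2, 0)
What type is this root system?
Compute the Cartan integers a_ij = 2(alpha_i, alpha_j)/(alpha_j, alpha_j); the resulting 2x2 Cartan matrix is
[[2, -1], [-1, 2]].
All simple roots have the same length, so the diagram is simply laced. The associated Dynkin diagram is a chain of 2 nodes with single edges (A_2), so the type is A_2 (the algebra sl(3)).

type A_2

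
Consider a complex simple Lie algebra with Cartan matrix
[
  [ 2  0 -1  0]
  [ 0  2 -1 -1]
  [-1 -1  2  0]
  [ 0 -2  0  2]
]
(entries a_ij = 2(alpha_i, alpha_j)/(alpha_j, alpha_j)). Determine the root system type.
C_4 (sp(8))

The matrix has rank 4 with 2's on the diagonal. Reading the off-diagonal entries as Dynkin edges (a single edge where a_ij = a_ji = -1; a double or triple edge where a_ij * a_ji = 2 or 3), the diagram is a chain of 4 nodes with a double edge at one end; the terminal node there is the unique long simple root (C_4). One simple-root ordering that puts it in standard form is (alpha_1, alpha_3, alpha_2, alpha_4). So the algebra is type C_4, i.e. sp(8).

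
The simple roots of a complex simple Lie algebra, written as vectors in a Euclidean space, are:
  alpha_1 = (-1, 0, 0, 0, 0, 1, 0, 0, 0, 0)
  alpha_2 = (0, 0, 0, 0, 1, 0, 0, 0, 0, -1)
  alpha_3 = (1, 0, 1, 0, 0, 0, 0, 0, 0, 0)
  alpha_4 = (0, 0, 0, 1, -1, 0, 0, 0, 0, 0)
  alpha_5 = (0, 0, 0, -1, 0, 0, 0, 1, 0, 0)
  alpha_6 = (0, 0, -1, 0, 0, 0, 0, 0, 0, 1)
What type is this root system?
Compute the Cartan integers a_ij = 2(alpha_i, alpha_j)/(alpha_j, alpha_j); the resulting 6x6 Cartan matrix is
[[2, 0, -1, 0, 0, 0], [0, 2, 0, -1, 0, -1], [-1, 0, 2, 0, 0, -1], [0, -1, 0, 2, -1, 0], [0, 0, 0, -1, 2, 0], [0, -1, -1, 0, 0, 2]].
All simple roots have the same length, so the diagram is simply laced. The associated Dynkin diagram is a chain of 6 nodes with single edges (A_6), so the type is A_6 (the algebra sl(7)).

A_6 (sl(7))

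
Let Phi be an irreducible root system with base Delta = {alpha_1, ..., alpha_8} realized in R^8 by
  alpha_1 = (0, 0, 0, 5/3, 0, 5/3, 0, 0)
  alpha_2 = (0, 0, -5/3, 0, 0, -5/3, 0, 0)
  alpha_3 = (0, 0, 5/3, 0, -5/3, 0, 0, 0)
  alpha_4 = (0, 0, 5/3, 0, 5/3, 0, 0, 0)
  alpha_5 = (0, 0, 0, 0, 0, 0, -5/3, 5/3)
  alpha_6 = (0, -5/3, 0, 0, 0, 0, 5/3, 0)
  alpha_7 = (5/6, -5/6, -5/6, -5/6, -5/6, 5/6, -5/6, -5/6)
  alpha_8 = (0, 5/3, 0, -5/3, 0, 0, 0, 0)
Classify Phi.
E_8

Compute the Cartan integers a_ij = 2(alpha_i, alpha_j)/(alpha_j, alpha_j); the resulting 8x8 Cartan matrix is
[[2, -1, 0, 0, 0, 0, 0, -1], [-1, 2, -1, -1, 0, 0, 0, 0], [0, -1, 2, 0, 0, 0, 0, 0], [0, -1, 0, 2, 0, 0, -1, 0], [0, 0, 0, 0, 2, -1, 0, 0], [0, 0, 0, 0, -1, 2, 0, -1], [0, 0, 0, -1, 0, 0, 2, 0], [-1, 0, 0, 0, 0, -1, 0, 2]].
All simple roots have the same length, so the diagram is simply laced. The associated Dynkin diagram is a chain of 7 nodes with one extra node attached to the third node from one end (E_8), so the type is E_8.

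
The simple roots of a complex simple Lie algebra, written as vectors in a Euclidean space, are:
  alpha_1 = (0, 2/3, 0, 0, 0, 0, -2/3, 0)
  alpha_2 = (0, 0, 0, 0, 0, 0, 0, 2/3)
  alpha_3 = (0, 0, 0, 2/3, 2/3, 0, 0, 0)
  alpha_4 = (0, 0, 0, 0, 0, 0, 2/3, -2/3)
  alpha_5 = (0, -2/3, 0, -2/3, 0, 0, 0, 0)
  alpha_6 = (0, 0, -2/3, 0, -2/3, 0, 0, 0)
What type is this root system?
B6

Compute the Cartan integers a_ij = 2(alpha_i, alpha_j)/(alpha_j, alpha_j); the resulting 6x6 Cartan matrix is
[[2, 0, 0, -1, -1, 0], [0, 2, 0, -1, 0, 0], [0, 0, 2, 0, -1, -1], [-1, -2, 0, 2, 0, 0], [-1, 0, -1, 0, 2, 0], [0, 0, -1, 0, 0, 2]].
The roots have two lengths (squared-length ratio 2:1); the short ones are alpha_{2}. The associated Dynkin diagram is a chain of 6 nodes with a double edge at one end; the terminal node there is the unique short simple root (B_6), so the type is B_6 (the algebra so(13)).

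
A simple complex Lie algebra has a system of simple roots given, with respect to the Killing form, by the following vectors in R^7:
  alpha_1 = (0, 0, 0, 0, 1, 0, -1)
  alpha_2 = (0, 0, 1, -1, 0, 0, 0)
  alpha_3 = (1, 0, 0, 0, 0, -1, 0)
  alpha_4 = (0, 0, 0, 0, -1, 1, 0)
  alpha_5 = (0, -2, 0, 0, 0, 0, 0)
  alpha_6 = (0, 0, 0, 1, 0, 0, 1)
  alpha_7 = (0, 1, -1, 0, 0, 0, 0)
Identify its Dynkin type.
Compute the Cartan integers a_ij = 2(alpha_i, alpha_j)/(alpha_j, alpha_j); the resulting 7x7 Cartan matrix is
[[2, 0, 0, -1, 0, -1, 0], [0, 2, 0, 0, 0, -1, -1], [0, 0, 2, -1, 0, 0, 0], [-1, 0, -1, 2, 0, 0, 0], [0, 0, 0, 0, 2, 0, -2], [-1, -1, 0, 0, 0, 2, 0], [0, -1, 0, 0, -1, 0, 2]].
The roots have two lengths (squared-length ratio 2:1); the short ones are alpha_{1,2,3,4,6,7}. The associated Dynkin diagram is a chain of 7 nodes with a double edge at one end; the terminal node there is the unique long simple root (C_7), so the type is C_7 (the algebra sp(14)).

C7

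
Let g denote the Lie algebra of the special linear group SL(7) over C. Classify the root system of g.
This is sl(7), which has dimension 7^2 - 1 = 48 and rank 7 - 1 = 6 (a Cartan subalgebra is the diagonal traceless matrices). In the classification of classical Lie algebras, the special linear algebra sl(n+1) has type A_n; here n = 6, so the Dynkin diagram is a chain of 6 nodes with single edges (A_6). Hence the type is A_6.

A6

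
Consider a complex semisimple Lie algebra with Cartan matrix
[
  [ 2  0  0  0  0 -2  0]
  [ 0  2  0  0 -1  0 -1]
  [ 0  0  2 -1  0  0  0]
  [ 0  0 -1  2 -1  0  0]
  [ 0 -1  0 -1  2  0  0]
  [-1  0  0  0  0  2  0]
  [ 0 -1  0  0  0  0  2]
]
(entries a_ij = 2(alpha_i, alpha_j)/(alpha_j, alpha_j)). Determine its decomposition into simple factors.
A5 + B2

The diagram associated to this matrix has two connected components: the simple roots {alpha_2, alpha_3, alpha_4, alpha_5, alpha_7} form a chain of 5 nodes with single edges (A_5), and {alpha_1, alpha_6} form a chain of 2 nodes with a double edge at one end; the terminal node there is the unique short simple root (B_2). A semisimple Lie algebra decomposes uniquely as the direct sum of simple ideals, one per connected component of its Dynkin diagram, so g ≅ A_5 ⊕ B_2 (dimension 35 + 10 = 45).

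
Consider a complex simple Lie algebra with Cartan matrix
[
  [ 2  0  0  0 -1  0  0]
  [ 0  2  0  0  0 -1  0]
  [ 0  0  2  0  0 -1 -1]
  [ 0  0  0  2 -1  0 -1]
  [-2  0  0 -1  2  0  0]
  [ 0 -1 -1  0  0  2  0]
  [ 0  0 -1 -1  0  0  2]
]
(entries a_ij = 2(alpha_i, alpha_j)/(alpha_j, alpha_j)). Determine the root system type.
The matrix has rank 7 with 2's on the diagonal. Reading the off-diagonal entries as Dynkin edges (a single edge where a_ij = a_ji = -1; a double or triple edge where a_ij * a_ji = 2 or 3), the diagram is a chain of 7 nodes with a double edge at one end; the terminal node there is the unique short simple root (B_7). One simple-root ordering that puts it in standard form is (alpha_2, alpha_6, alpha_3, alpha_7, alpha_4, alpha_5, alpha_1). So the algebra is type B_7, i.e. so(15).

B_7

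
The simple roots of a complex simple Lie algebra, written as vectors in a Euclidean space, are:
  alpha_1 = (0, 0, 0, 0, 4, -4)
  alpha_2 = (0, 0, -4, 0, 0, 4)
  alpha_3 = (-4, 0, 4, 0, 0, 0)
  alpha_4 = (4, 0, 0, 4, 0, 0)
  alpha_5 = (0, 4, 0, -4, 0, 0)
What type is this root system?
A5

Compute the Cartan integers a_ij = 2(alpha_i, alpha_j)/(alpha_j, alpha_j); the resulting 5x5 Cartan matrix is
[[2, -1, 0, 0, 0], [-1, 2, -1, 0, 0], [0, -1, 2, -1, 0], [0, 0, -1, 2, -1], [0, 0, 0, -1, 2]].
All simple roots have the same length, so the diagram is simply laced. The associated Dynkin diagram is a chain of 5 nodes with single edges (A_5), so the type is A_5 (the algebra sl(6)).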